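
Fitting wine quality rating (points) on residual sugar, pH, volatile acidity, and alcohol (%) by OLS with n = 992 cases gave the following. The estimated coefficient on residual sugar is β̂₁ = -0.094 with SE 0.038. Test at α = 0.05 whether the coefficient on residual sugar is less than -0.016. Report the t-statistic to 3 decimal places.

H₀: β₁ = -0.016 vs H₁: β₁ < -0.016.
t = (β̂₁ − β₁⁰)/SE = (-0.094 − (-0.016)) / 0.038 = -2.053.
df = n − k − 1 = 992 − 4 − 1 = 987.
One-sided p ≈ 0.0202, which is < 0.05, so reject H₀.
There is evidence that the true slope on residual sugar is below -0.016 points per unit, holding the other predictors fixed.

t = -2.053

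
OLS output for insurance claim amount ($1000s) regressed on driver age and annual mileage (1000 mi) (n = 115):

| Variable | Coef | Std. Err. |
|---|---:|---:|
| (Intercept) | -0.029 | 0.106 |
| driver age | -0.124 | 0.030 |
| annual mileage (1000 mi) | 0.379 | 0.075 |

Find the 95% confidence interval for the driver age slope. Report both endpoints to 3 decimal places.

Read off: b = -0.124, SE = 0.030 for driver age.
df = n − k − 1 = 115 − 2 − 1 = 112.
t* = t_{0.025, 112} = 1.981372.
Margin = t* × SE = 1.981372 × 0.030 = 0.05944.
CI: -0.124 ± 0.05944 → (-0.183, -0.065).

(-0.183, -0.065)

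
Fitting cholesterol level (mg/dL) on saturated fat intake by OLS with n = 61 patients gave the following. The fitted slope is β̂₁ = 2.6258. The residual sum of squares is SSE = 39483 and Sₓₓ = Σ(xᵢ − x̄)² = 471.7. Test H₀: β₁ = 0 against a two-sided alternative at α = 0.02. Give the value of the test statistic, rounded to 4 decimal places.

t = 2.2045

MSE = SSE/(n − 2) = 39483/59 = 669.203.
SE(β̂₁) = √(MSE/Sₓₓ) = √(669.203/471.7) = 1.19109.
t = 2.6258 / 1.19109 = 2.2045.
df = n − 2 = 59.
Two-sided p ≈ 0.0314, which is ≥ 0.02, so fail to reject H₀.
The data do not give significant evidence of an association between saturated fat intake and cholesterol level.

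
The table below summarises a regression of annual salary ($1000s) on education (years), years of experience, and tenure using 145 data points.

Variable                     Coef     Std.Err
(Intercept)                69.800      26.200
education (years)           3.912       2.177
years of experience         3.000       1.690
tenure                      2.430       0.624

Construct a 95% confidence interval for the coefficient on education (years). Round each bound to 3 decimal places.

Read off: b = 3.912, SE = 2.177 for education (years).
df = n − k − 1 = 145 − 3 − 1 = 141.
t* = t_{0.025, 141} = 1.976931.
Margin = t* × SE = 1.976931 × 2.177 = 4.30378.
CI: 3.912 ± 4.30378 → (-0.392, 8.216).

(-0.392, 8.216)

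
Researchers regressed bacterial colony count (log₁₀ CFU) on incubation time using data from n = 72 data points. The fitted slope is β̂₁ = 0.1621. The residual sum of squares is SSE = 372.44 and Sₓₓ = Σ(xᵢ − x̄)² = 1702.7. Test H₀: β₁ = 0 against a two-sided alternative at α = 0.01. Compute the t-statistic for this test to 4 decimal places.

MSE = SSE/(n − 2) = 372.44/70 = 5.32057.
SE(β̂₁) = √(MSE/Sₓₓ) = √(5.32057/1702.7) = 0.0558998.
t = 0.1621 / 0.0558998 = 2.8998.
df = n − 2 = 70.
Two-sided p ≈ 0.0050, which is < 0.01, so reject H₀.
There is evidence that incubation time is associated with bacterial colony count.

t = 2.8998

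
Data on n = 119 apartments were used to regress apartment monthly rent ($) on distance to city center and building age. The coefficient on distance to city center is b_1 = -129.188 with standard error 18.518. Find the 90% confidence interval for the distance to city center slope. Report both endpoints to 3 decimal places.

(-159.893, -98.483)

df = n − k − 1 = 119 − 2 − 1 = 116.
t* = t_{0.05, 116} = 1.658096.
Margin = t* × SE = 1.658096 × 18.518 = 30.70462.
CI: -129.188 ± 30.70462 → (-159.893, -98.483).
With 90% confidence, each one-unit increase in distance to city center is associated with a change of between -159.893 and -98.483 $ in apartment monthly rent, holding the other predictors fixed.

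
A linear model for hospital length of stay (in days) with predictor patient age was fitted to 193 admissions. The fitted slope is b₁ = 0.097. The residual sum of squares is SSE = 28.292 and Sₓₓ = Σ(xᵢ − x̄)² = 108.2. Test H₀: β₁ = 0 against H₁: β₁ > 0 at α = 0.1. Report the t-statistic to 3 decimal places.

MSE = SSE/(n − 2) = 28.292/191 = 0.148126.
SE(b₁) = √(MSE/Sₓₓ) = √(0.148126/108.2) = 0.037.
t = 0.097 / 0.037 = 2.622.
df = n − 2 = 191.
One-sided p ≈ 0.0047, which is < 0.1, so reject H₀.
There is evidence that the true slope on patient age is positive.

t = 2.622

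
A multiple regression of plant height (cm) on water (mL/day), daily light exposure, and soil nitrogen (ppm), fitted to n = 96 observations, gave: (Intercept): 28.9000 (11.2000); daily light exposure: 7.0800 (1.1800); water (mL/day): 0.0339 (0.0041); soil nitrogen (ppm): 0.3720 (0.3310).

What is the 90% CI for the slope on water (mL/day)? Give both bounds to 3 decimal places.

Read off: b = 0.0339, SE = 0.0041 for water (mL/day).
df = n − k − 1 = 96 − 3 − 1 = 92.
t* = t_{0.05, 92} = 1.661585.
Margin = t* × SE = 1.661585 × 0.0041 = 0.00681.
CI: 0.0339 ± 0.00681 → (0.027, 0.041).

(0.027, 0.041)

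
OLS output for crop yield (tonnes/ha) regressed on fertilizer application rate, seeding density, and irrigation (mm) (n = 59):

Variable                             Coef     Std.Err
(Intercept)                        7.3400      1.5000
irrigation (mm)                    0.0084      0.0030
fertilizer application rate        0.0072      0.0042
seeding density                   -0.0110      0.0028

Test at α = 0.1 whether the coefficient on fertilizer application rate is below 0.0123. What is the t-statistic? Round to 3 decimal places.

t = -1.214

Read off: b = 0.0072, SE = 0.0042 for fertilizer application rate.
H₀: β₁ = 0.0123 vs H₁: β₁ < 0.0123.
t = (0.0072 − 0.0123) / 0.0042 = -1.214.
df = n − k − 1 = 59 − 3 − 1 = 55.
One-sided p ≈ 0.1149, which is ≥ 0.1, so fail to reject H₀.
The data do not give significant evidence that the true slope on fertilizer application rate is below 0.0123 tonnes/ha per unit, holding the other predictors fixed.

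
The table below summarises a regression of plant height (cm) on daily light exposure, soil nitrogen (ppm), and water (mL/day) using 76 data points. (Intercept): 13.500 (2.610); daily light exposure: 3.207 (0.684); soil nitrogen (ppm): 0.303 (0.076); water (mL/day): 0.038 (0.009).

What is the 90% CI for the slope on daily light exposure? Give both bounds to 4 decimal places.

Read off: b = 3.207, SE = 0.684 for daily light exposure.
df = n − k − 1 = 76 − 3 − 1 = 72.
t* = t_{0.05, 72} = 1.666294.
Margin = t* × SE = 1.666294 × 0.684 = 1.139745.
CI: 3.207 ± 1.139745 → (2.0673, 4.3467).

(2.0673, 4.3467)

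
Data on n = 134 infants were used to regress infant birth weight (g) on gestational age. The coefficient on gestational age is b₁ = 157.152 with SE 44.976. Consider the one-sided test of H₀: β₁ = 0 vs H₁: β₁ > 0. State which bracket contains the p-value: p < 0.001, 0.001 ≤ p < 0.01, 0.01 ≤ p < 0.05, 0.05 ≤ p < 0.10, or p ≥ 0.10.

p < 0.001

t = 157.152 / 44.976 = 3.494.
df = n − 2 = 134 − 2 = 132.
One-sided p = P(T_{132} > t) ≈ 0.0003.
So p < 0.001.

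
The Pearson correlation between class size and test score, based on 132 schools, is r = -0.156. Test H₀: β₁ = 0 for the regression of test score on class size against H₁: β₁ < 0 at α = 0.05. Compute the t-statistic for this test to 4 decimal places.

t = r·√(n − 2)/√(1 − r²) = -0.156·√130/√0.975664 = -1.8007.
df = n − 2 = 130.
One-sided p ≈ 0.0370, which is < 0.05, so reject H₀.
There is evidence of a linear association between class size and test score.

t = -1.8007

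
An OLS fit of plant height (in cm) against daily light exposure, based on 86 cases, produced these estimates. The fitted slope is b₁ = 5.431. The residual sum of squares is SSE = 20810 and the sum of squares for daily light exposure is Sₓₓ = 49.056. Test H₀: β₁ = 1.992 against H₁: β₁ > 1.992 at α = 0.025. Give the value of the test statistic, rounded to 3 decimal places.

t = 1.530

MSE = SSE/(n − 2) = 20810/84 = 247.738.
SE(b₁) = √(MSE/Sₓₓ) = √(247.738/49.056) = 2.24724.
t = (5.431 − 1.992) / 2.24724 = 1.530.
df = n − 2 = 84.
One-sided p ≈ 0.0648, which is ≥ 0.025, so fail to reject H₀.
The data do not give significant evidence that the true slope on daily light exposure exceeds 1.992 cm per unit.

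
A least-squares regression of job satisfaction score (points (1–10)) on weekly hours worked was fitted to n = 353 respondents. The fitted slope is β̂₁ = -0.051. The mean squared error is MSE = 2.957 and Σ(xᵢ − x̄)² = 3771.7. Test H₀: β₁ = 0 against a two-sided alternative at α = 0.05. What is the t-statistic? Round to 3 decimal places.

t = -1.821

SE(β̂₁) = √(MSE/Sₓₓ) = √(2.957/3771.7) = 0.0279999.
t = -0.051 / 0.0279999 = -1.821.
df = n − 2 = 351.
Two-sided p ≈ 0.0694, which is ≥ 0.05, so fail to reject H₀.
The data do not give significant evidence of an association between weekly hours worked and job satisfaction score.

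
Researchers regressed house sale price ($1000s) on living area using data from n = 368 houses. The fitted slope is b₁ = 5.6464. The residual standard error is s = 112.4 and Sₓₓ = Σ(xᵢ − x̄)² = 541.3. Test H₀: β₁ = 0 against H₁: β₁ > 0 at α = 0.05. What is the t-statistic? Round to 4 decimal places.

SE(b₁) = s/√Sₓₓ = 112.4/√541.3 = 4.83111.
t = 5.6464 / 4.83111 = 1.1688.
df = n − 2 = 366.
One-sided p ≈ 0.1216, which is ≥ 0.05, so fail to reject H₀.
The data do not give significant evidence that the true slope on living area is positive.

t = 1.1688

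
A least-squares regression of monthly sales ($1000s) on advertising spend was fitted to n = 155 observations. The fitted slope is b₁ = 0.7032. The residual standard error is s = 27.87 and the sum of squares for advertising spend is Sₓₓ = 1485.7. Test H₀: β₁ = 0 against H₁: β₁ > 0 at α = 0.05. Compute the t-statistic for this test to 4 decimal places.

t = 0.9725

SE(b₁) = s/√Sₓₓ = 27.87/√1485.7 = 0.723055.
t = 0.7032 / 0.723055 = 0.9725.
df = n − 2 = 153.
One-sided p ≈ 0.1662, which is ≥ 0.05, so fail to reject H₀.
The data do not give significant evidence that the true slope on advertising spend is positive.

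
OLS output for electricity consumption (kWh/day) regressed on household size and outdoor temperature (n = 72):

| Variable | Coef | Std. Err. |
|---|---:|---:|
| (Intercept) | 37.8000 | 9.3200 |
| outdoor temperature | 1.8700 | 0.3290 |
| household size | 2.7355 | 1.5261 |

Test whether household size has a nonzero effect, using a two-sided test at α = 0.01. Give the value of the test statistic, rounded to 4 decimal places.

Read off: b = 2.7355, SE = 1.5261 for household size.
H₀: β₁ = 0 vs H₁: β₁ ≠ 0.
t = 2.7355 / 1.5261 = 1.7925.
df = n − k − 1 = 72 − 2 − 1 = 69.
Two-sided p ≈ 0.0774, which is ≥ 0.01, so fail to reject H₀.
The data do not give significant evidence of an association between household size and electricity consumption, after adjusting for the other predictors.

t = 1.7925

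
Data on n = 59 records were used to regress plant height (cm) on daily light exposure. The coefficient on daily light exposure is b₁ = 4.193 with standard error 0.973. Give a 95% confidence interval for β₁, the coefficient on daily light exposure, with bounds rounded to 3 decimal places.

df = n − 2 = 59 − 2 = 57.
t* = t_{0.025, 57} = 2.002465.
Margin = t* × SE = 2.002465 × 0.973 = 1.94840.
CI: 4.193 ± 1.94840 → (2.245, 6.141).
With 95% confidence, each one-unit increase in daily light exposure is associated with a change of between 2.245 and 6.141 cm in plant height.

(2.245, 6.141)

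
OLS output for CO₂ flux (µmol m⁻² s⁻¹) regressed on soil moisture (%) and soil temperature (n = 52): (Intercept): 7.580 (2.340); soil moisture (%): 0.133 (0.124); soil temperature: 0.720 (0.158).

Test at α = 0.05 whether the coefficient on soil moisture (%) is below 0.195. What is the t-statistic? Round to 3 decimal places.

t = -0.500

Read off: b = 0.133, SE = 0.124 for soil moisture (%).
H₀: β₁ = 0.195 vs H₁: β₁ < 0.195.
t = (0.133 − 0.195) / 0.124 = -0.500.
df = n − k − 1 = 52 − 2 − 1 = 49.
One-sided p ≈ 0.3097, which is ≥ 0.05, so fail to reject H₀.
The data do not give significant evidence that the true slope on soil moisture (%) is below 0.195 µmol m⁻² s⁻¹ per unit, holding the other predictors fixed.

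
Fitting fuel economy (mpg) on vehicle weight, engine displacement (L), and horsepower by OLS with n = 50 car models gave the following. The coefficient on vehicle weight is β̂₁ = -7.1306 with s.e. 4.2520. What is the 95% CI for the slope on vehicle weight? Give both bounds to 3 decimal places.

(-15.689, 1.428)

df = n − k − 1 = 50 − 3 − 1 = 46.
t* = t_{0.025, 46} = 2.012896.
Margin = t* × SE = 2.012896 × 4.2520 = 8.55883.
CI: -7.1306 ± 8.55883 → (-15.689, 1.428).
With 95% confidence, each one-unit increase in vehicle weight is associated with a change of between -15.689 and 1.428 mpg in fuel economy, holding the other predictors fixed.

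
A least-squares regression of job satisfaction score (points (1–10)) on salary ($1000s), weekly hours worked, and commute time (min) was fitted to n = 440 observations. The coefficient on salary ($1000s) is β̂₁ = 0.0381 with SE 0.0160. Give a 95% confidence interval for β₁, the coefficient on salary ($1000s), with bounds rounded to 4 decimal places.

df = n − k − 1 = 440 − 3 − 1 = 436.
t* = t_{0.025, 436} = 1.96542.
Margin = t* × SE = 1.96542 × 0.0160 = 0.031447.
CI: 0.0381 ± 0.031447 → (0.0067, 0.0695).
With 95% confidence, each one-unit increase in salary ($1000s) is associated with a change of between 0.0067 and 0.0695 points (1–10) in job satisfaction score, holding the other predictors fixed.

(0.0067, 0.0695)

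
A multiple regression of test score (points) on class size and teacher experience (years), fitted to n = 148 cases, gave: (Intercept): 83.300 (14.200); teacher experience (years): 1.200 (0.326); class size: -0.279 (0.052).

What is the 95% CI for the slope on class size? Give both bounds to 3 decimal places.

(-0.382, -0.176)

Read off: b = -0.279, SE = 0.052 for class size.
df = n − k − 1 = 148 − 2 − 1 = 145.
t* = t_{0.025, 145} = 1.97646.
Margin = t* × SE = 1.97646 × 0.052 = 0.10278.
CI: -0.279 ± 0.10278 → (-0.382, -0.176).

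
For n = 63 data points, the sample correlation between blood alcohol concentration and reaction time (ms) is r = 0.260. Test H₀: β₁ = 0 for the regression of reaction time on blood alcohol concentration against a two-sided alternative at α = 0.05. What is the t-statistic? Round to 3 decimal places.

t = r·√(n − 2)/√(1 − r²) = 0.260·√61/√0.9324 = 2.103.
df = n − 2 = 61.
Two-sided p ≈ 0.0396, which is < 0.05, so reject H₀.
There is evidence of a linear association between blood alcohol concentration and reaction time.

t = 2.103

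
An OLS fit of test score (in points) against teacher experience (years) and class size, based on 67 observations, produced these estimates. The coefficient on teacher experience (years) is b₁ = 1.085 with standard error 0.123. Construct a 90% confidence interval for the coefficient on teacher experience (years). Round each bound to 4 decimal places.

df = n − k − 1 = 67 − 2 − 1 = 64.
t* = t_{0.05, 64} = 1.669013.
Margin = t* × SE = 1.669013 × 0.123 = 0.205289.
CI: 1.085 ± 0.205289 → (0.8797, 1.2903).
With 90% confidence, each one-unit increase in teacher experience (years) is associated with a change of between 0.8797 and 1.2903 points in test score, holding the other predictors fixed.

(0.8797, 1.2903)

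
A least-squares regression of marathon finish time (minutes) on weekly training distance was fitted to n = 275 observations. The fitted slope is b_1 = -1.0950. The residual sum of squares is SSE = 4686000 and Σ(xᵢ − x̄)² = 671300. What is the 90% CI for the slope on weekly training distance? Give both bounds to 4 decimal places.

MSE = SSE/(n − 2) = 4686000/273 = 17164.8.
SE(b_1) = √(MSE/Sₓₓ) = √(17164.8/671300) = 0.159905.
df = n − 2 = 273.
t* = t_{0.05, 273} = 1.650454.
Margin = t* × SE = 1.650454 × 0.159905 = 0.263916.
CI: -1.0950 ± 0.263916 → (-1.3589, -0.8311).
With 90% confidence, each one-unit increase in weekly training distance is associated with a change of between -1.3589 and -0.8311 minutes in marathon finish time.

(-1.3589, -0.8311)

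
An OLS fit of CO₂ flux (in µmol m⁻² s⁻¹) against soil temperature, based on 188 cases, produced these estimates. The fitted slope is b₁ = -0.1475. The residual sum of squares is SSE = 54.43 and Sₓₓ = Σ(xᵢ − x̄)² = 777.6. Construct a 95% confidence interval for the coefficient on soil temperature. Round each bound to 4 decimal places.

(-0.1858, -0.1092)

MSE = SSE/(n − 2) = 54.43/186 = 0.292634.
SE(b₁) = √(MSE/Sₓₓ) = √(0.292634/777.6) = 0.0193992.
df = n − 2 = 186.
t* = t_{0.025, 186} = 1.9728.
Margin = t* × SE = 1.9728 × 0.0193992 = 0.038271.
CI: -0.1475 ± 0.038271 → (-0.1858, -0.1092).
With 95% confidence, each one-unit increase in soil temperature is associated with a change of between -0.1858 and -0.1092 µmol m⁻² s⁻¹ in CO₂ flux.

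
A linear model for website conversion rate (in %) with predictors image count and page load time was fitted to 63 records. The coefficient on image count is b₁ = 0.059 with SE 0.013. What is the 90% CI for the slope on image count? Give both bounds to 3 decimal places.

(0.037, 0.081)

df = n − k − 1 = 63 − 2 − 1 = 60.
t* = t_{0.05, 60} = 1.670649.
Margin = t* × SE = 1.670649 × 0.013 = 0.02172.
CI: 0.059 ± 0.02172 → (0.037, 0.081).
With 90% confidence, each one-unit increase in image count is associated with a change of between 0.037 and 0.081 % in website conversion rate, holding the other predictors fixed.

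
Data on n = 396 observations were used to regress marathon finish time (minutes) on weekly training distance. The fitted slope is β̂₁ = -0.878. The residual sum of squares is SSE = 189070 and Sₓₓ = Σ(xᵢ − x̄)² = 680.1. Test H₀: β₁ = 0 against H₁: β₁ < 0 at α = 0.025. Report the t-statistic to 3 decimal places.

MSE = SSE/(n − 2) = 189070/394 = 479.873.
SE(β̂₁) = √(MSE/Sₓₓ) = √(479.873/680.1) = 0.839995.
t = -0.878 / 0.839995 = -1.045.
df = n − 2 = 394.
One-sided p ≈ 0.1483, which is ≥ 0.025, so fail to reject H₀.
The data do not give significant evidence that the true slope on weekly training distance is negative.

t = -1.045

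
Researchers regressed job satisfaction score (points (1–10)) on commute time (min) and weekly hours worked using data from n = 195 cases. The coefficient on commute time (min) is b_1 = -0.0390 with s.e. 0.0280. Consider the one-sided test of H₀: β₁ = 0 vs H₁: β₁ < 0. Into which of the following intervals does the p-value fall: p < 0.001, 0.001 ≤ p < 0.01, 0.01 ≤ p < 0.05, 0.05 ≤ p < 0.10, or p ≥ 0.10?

t = -0.0390 / 0.0280 = -1.393.
df = n − k − 1 = 195 − 2 − 1 = 192.
One-sided p = P(T_{192} < t) ≈ 0.0826.
So 0.05 ≤ p < 0.10.

0.05 ≤ p < 0.10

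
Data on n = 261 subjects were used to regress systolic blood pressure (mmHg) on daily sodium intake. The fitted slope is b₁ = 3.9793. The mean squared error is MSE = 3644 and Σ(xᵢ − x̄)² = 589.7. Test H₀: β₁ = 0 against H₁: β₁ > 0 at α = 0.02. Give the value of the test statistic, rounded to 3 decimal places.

SE(b₁) = √(MSE/Sₓₓ) = √(3644/589.7) = 2.48584.
t = 3.9793 / 2.48584 = 1.601.
df = n − 2 = 259.
One-sided p ≈ 0.0553, which is ≥ 0.02, so fail to reject H₀.
The data do not give significant evidence that the true slope on daily sodium intake is positive.

t = 1.601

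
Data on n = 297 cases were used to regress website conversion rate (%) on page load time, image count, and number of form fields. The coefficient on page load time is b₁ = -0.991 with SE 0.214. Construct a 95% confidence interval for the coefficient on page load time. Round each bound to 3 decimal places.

(-1.412, -0.570)

df = n − k − 1 = 297 − 3 − 1 = 293.
t* = t_{0.025, 293} = 1.968093.
Margin = t* × SE = 1.968093 × 0.214 = 0.42117.
CI: -0.991 ± 0.42117 → (-1.412, -0.570).
With 95% confidence, each one-unit increase in page load time is associated with a change of between -1.412 and -0.570 % in website conversion rate, holding the other predictors fixed.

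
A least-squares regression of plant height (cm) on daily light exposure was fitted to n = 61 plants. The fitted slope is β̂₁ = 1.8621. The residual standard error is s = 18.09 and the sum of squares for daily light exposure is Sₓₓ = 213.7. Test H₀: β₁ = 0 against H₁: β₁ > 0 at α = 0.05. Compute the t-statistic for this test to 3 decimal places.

SE(β̂₁) = s/√Sₓₓ = 18.09/√213.7 = 1.23747.
t = 1.8621 / 1.23747 = 1.505.
df = n − 2 = 59.
One-sided p ≈ 0.0689, which is ≥ 0.05, so fail to reject H₀.
The data do not give significant evidence that the true slope on daily light exposure is positive.

t = 1.505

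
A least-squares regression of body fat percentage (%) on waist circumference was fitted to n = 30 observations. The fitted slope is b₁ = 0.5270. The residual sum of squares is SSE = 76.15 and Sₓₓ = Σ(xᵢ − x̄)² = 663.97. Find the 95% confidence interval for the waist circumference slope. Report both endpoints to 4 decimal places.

(0.3959, 0.6581)

MSE = SSE/(n − 2) = 76.15/28 = 2.71964.
SE(b₁) = √(MSE/Sₓₓ) = √(2.71964/663.97) = 0.0640003.
df = n − 2 = 28.
t* = t_{0.025, 28} = 2.048407.
Margin = t* × SE = 2.048407 × 0.0640003 = 0.131099.
CI: 0.5270 ± 0.131099 → (0.3959, 0.6581).
With 95% confidence, each one-unit increase in waist circumference is associated with a change of between 0.3959 and 0.6581 % in body fat percentage.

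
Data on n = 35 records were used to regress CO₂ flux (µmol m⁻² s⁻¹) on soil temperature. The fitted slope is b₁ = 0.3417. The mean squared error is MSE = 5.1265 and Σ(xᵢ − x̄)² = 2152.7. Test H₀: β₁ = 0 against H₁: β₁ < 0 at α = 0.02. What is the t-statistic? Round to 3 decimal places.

SE(b₁) = √(MSE/Sₓₓ) = √(5.1265/2152.7) = 0.0487999.
t = 0.3417 / 0.0487999 = 7.002.
df = n − 2 = 33.
One-sided p ≈ 1.0000, which is ≥ 0.02, so fail to reject H₀.
The data do not give significant evidence that the true slope on soil temperature is negative.

t = 7.002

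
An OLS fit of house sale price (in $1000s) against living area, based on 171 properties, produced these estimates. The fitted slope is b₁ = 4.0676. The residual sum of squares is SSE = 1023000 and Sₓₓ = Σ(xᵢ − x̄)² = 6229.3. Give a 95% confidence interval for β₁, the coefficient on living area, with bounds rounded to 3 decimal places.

MSE = SSE/(n − 2) = 1023000/169 = 6053.25.
SE(b₁) = √(MSE/Sₓₓ) = √(6053.25/6229.3) = 0.985768.
df = n − 2 = 169.
t* = t_{0.025, 169} = 1.9741.
Margin = t* × SE = 1.9741 × 0.985768 = 1.94601.
CI: 4.0676 ± 1.94601 → (2.122, 6.014).
With 95% confidence, each one-unit increase in living area is associated with a change of between 2.122 and 6.014 $1000s in house sale price.

(2.122, 6.014)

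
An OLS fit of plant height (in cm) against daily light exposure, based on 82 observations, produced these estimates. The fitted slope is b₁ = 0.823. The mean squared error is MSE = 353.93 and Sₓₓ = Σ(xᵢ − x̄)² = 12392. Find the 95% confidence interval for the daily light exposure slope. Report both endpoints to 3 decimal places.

SE(b₁) = √(MSE/Sₓₓ) = √(353.93/12392) = 0.169.
df = n − 2 = 80.
t* = t_{0.025, 80} = 1.990063.
Margin = t* × SE = 1.990063 × 0.169 = 0.33632.
CI: 0.823 ± 0.33632 → (0.487, 1.159).
With 95% confidence, each one-unit increase in daily light exposure is associated with a change of between 0.487 and 1.159 cm in plant height.

(0.487, 1.159)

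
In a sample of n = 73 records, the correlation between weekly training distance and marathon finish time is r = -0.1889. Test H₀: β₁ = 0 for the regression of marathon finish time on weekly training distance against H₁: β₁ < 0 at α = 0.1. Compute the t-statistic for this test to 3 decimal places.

t = r·√(n − 2)/√(1 − r²) = -0.1889·√71/√0.964317 = -1.621.
df = n − 2 = 71.
One-sided p ≈ 0.0547, which is < 0.1, so reject H₀.
There is evidence of a linear association between weekly training distance and marathon finish time.

t = -1.621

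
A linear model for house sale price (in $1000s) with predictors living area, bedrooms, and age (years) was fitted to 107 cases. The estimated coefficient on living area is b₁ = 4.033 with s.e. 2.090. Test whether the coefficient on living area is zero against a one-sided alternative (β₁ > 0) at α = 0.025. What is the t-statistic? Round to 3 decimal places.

H₀: β₁ = 0 vs H₁: β₁ > 0.
t = (b₁ − β₁⁰)/SE = 4.033 / 2.090 = 1.930.
df = n − k − 1 = 107 − 3 − 1 = 103.
One-sided p ≈ 0.0282, which is ≥ 0.025, so fail to reject H₀.
The data do not give significant evidence that the true slope on living area is positive, holding the other predictors fixed.

t = 1.930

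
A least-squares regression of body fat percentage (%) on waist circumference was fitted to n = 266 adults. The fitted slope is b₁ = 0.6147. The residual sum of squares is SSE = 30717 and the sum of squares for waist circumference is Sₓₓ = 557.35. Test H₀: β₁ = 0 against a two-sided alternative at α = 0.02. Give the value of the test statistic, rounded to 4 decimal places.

MSE = SSE/(n − 2) = 30717/264 = 116.352.
SE(b₁) = √(MSE/Sₓₓ) = √(116.352/557.35) = 0.456902.
t = 0.6147 / 0.456902 = 1.3454.
df = n − 2 = 264.
Two-sided p ≈ 0.1797, which is ≥ 0.02, so fail to reject H₀.
The data do not give significant evidence of an association between waist circumference and body fat percentage.

t = 1.3454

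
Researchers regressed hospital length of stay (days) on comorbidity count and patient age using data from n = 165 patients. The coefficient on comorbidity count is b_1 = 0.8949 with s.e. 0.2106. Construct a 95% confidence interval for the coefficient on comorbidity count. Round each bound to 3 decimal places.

(0.479, 1.311)

df = n − k − 1 = 165 − 2 − 1 = 162.
t* = t_{0.025, 162} = 1.974716.
Margin = t* × SE = 1.974716 × 0.2106 = 0.41588.
CI: 0.8949 ± 0.41588 → (0.479, 1.311).
With 95% confidence, each one-unit increase in comorbidity count is associated with a change of between 0.479 and 1.311 days in hospital length of stay, holding the other predictors fixed.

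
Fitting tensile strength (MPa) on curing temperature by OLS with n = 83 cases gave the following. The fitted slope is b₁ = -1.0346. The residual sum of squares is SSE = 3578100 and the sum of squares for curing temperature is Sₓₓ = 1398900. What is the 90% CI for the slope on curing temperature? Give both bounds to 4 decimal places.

MSE = SSE/(n − 2) = 3578100/81 = 44174.1.
SE(b₁) = √(MSE/Sₓₓ) = √(44174.1/1398900) = 0.177701.
df = n − 2 = 81.
t* = t_{0.05, 81} = 1.663884.
Margin = t* × SE = 1.663884 × 0.177701 = 0.295674.
CI: -1.0346 ± 0.295674 → (-1.3303, -0.7389).
With 90% confidence, each one-unit increase in curing temperature is associated with a change of between -1.3303 and -0.7389 MPa in tensile strength.

(-1.3303, -0.7389)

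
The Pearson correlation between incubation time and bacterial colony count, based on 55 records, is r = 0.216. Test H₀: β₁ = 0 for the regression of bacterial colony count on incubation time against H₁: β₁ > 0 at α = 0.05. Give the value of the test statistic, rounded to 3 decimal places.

t = r·√(n − 2)/√(1 − r²) = 0.216·√53/√0.953344 = 1.611.
df = n − 2 = 53.
One-sided p ≈ 0.0566, which is ≥ 0.05, so fail to reject H₀.
The data do not give significant evidence of a linear association between incubation time and bacterial colony count.

t = 1.611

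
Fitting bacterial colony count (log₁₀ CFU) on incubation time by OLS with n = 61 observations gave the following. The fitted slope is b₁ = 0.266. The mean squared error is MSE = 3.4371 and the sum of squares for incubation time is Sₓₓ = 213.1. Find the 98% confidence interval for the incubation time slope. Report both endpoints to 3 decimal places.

(-0.038, 0.570)

SE(b₁) = √(MSE/Sₓₓ) = √(3.4371/213.1) = 0.127.
df = n − 2 = 59.
t* = t_{0.01, 59} = 2.391229.
Margin = t* × SE = 2.391229 × 0.127 = 0.30369.
CI: 0.266 ± 0.30369 → (-0.038, 0.570).
With 98% confidence, each one-unit increase in incubation time is associated with a change of between -0.038 and 0.570 log₁₀ CFU in bacterial colony count.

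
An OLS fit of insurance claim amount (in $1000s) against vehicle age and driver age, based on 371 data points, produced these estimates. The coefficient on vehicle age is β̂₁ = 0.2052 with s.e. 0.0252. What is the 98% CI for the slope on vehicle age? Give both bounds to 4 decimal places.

df = n − k − 1 = 371 − 2 − 1 = 368.
t* = t_{0.01, 368} = 2.336524.
Margin = t* × SE = 2.336524 × 0.0252 = 0.058880.
CI: 0.2052 ± 0.058880 → (0.1463, 0.2641).
With 98% confidence, each one-unit increase in vehicle age is associated with a change of between 0.1463 and 0.2641 $1000s in insurance claim amount, holding the other predictors fixed.

(0.1463, 0.2641)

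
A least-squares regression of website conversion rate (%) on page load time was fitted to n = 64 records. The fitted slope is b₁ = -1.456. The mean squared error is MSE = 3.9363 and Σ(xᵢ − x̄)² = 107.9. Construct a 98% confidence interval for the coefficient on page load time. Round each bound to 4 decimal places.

SE(b₁) = √(MSE/Sₓₓ) = √(3.9363/107.9) = 0.191.
df = n − 2 = 62.
t* = t_{0.01, 62} = 2.388011.
Margin = t* × SE = 2.388011 × 0.191 = 0.456110.
CI: -1.456 ± 0.456110 → (-1.9121, -0.9999).
With 98% confidence, each one-unit increase in page load time is associated with a change of between -1.9121 and -0.9999 % in website conversion rate.

(-1.9121, -0.9999)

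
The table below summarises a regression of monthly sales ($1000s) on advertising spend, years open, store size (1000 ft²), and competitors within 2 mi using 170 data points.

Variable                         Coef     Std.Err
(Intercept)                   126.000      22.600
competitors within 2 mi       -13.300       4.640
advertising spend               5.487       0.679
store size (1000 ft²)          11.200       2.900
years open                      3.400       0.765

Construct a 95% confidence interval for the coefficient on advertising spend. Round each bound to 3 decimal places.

(4.146, 6.828)

Read off: b = 5.487, SE = 0.679 for advertising spend.
df = n − k − 1 = 170 − 4 − 1 = 165.
t* = t_{0.025, 165} = 1.974446.
Margin = t* × SE = 1.974446 × 0.679 = 1.34065.
CI: 5.487 ± 1.34065 → (4.146, 6.828).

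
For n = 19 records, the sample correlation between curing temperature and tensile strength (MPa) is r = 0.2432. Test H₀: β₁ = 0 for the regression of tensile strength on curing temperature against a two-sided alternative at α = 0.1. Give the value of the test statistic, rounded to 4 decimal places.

t = r·√(n − 2)/√(1 − r²) = 0.2432·√17/√0.940854 = 1.0338.
df = n − 2 = 17.
Two-sided p ≈ 0.3157, which is ≥ 0.1, so fail to reject H₀.
The data do not give significant evidence of a linear association between curing temperature and tensile strength.

t = 1.0338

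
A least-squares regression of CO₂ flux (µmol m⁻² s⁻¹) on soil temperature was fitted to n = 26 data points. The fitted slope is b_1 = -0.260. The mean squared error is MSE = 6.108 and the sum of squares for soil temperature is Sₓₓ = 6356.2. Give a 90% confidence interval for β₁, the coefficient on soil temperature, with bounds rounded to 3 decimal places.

SE(b_1) = √(MSE/Sₓₓ) = √(6.108/6356.2) = 0.0309992.
df = n − 2 = 24.
t* = t_{0.05, 24} = 1.710882.
Margin = t* × SE = 1.710882 × 0.0309992 = 0.05304.
CI: -0.260 ± 0.05304 → (-0.313, -0.207).
With 90% confidence, each one-unit increase in soil temperature is associated with a change of between -0.313 and -0.207 µmol m⁻² s⁻¹ in CO₂ flux.

(-0.313, -0.207)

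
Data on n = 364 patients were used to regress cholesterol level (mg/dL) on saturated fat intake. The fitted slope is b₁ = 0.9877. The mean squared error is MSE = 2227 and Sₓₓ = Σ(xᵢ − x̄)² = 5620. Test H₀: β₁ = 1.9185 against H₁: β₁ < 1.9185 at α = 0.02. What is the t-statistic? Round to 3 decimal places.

t = -1.479

SE(b₁) = √(MSE/Sₓₓ) = √(2227/5620) = 0.629495.
t = (0.9877 − 1.9185) / 0.629495 = -1.479.
df = n − 2 = 362.
One-sided p ≈ 0.0701, which is ≥ 0.02, so fail to reject H₀.
The data do not give significant evidence that the true slope on saturated fat intake is below 1.9185 mg/dL per unit.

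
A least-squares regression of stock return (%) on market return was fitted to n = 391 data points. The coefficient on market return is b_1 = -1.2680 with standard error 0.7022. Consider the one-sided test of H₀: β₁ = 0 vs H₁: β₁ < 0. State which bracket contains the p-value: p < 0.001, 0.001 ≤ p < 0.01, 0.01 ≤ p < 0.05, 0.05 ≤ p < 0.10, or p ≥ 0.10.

0.01 ≤ p < 0.05

t = -1.2680 / 0.7022 = -1.806.
df = n − 2 = 391 − 2 = 389.
One-sided p = P(T_{389} < t) ≈ 0.0359.
So 0.01 ≤ p < 0.05.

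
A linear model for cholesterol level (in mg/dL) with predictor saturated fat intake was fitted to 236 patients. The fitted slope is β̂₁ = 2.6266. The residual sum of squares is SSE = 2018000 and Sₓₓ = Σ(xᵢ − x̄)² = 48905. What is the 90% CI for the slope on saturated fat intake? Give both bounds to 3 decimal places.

MSE = SSE/(n − 2) = 2018000/234 = 8623.93.
SE(β̂₁) = √(MSE/Sₓₓ) = √(8623.93/48905) = 0.419929.
df = n − 2 = 234.
t* = t_{0.05, 234} = 1.651391.
Margin = t* × SE = 1.651391 × 0.419929 = 0.69347.
CI: 2.6266 ± 0.69347 → (1.933, 3.320).
With 90% confidence, each one-unit increase in saturated fat intake is associated with a change of between 1.933 and 3.320 mg/dL in cholesterol level.

(1.933, 3.320)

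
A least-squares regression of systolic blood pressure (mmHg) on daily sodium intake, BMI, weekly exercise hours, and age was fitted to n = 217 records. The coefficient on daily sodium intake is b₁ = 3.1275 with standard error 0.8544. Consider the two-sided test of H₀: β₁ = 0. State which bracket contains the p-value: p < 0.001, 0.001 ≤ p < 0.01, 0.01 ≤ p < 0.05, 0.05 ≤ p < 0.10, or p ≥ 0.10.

t = 3.1275 / 0.8544 = 3.660.
df = n − k − 1 = 217 − 4 − 1 = 212.
Two-sided p = 2·P(T_{212} > |t|) ≈ 0.0003.
So p < 0.001.

p < 0.001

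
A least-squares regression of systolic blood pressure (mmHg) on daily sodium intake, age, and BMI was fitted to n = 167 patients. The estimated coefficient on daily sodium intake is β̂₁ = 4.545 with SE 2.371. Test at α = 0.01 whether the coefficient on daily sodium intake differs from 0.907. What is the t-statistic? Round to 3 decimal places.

H₀: β₁ = 0.907 vs H₁: β₁ ≠ 0.907.
t = (β̂₁ − β₁⁰)/SE = (4.545 − 0.907) / 2.371 = 1.534.
df = n − k − 1 = 167 − 3 − 1 = 163.
Two-sided p ≈ 0.1269, which is ≥ 0.01, so fail to reject H₀.
The data are consistent with a true slope of 0.907 mmHg per unit of daily sodium intake, holding the other predictors fixed.

t = 1.534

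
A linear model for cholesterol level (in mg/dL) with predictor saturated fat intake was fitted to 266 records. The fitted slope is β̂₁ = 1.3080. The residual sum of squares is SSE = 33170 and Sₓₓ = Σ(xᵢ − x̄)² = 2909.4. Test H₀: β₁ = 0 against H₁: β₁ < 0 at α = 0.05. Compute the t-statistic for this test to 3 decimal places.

t = 6.294

MSE = SSE/(n − 2) = 33170/264 = 125.644.
SE(β̂₁) = √(MSE/Sₓₓ) = √(125.644/2909.4) = 0.207811.
t = 1.3080 / 0.207811 = 6.294.
df = n − 2 = 264.
One-sided p ≈ 1.0000, which is ≥ 0.05, so fail to reject H₀.
The data do not give significant evidence that the true slope on saturated fat intake is negative.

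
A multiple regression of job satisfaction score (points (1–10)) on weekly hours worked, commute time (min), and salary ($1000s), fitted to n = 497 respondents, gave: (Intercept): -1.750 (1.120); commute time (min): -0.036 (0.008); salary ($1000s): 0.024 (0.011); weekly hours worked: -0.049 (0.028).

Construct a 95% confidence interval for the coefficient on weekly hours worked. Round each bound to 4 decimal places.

(-0.1040, 0.0060)

Read off: b = -0.049, SE = 0.028 for weekly hours worked.
df = n − k − 1 = 497 − 3 − 1 = 493.
t* = t_{0.025, 493} = 1.964788.
Margin = t* × SE = 1.964788 × 0.028 = 0.055014.
CI: -0.049 ± 0.055014 → (-0.1040, 0.0060).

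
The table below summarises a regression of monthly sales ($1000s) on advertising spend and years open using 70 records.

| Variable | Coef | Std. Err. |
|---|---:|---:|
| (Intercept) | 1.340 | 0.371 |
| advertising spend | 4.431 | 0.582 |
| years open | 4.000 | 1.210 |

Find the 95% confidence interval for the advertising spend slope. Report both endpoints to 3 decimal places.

(3.269, 5.593)

Read off: b = 4.431, SE = 0.582 for advertising spend.
df = n − k − 1 = 70 − 2 − 1 = 67.
t* = t_{0.025, 67} = 1.996008.
Margin = t* × SE = 1.996008 × 0.582 = 1.16168.
CI: 4.431 ± 1.16168 → (3.269, 5.593).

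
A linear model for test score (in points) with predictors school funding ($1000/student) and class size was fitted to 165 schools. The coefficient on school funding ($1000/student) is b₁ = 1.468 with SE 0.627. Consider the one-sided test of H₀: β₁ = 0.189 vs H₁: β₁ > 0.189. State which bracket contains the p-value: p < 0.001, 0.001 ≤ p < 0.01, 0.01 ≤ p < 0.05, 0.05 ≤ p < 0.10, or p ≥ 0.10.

0.01 ≤ p < 0.05

t = (1.468 − 0.189) / 0.627 = 2.040.
df = n − k − 1 = 165 − 2 − 1 = 162.
One-sided p = P(T_{162} > t) ≈ 0.0215.
So 0.01 ≤ p < 0.05.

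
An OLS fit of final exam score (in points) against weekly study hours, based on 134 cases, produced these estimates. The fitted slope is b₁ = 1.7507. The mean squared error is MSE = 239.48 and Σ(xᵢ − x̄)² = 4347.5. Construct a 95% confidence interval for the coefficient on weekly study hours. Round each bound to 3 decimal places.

SE(b₁) = √(MSE/Sₓₓ) = √(239.48/4347.5) = 0.234701.
df = n − 2 = 132.
t* = t_{0.025, 132} = 1.978099.
Margin = t* × SE = 1.978099 × 0.234701 = 0.46426.
CI: 1.7507 ± 0.46426 → (1.286, 2.215).
With 95% confidence, each one-unit increase in weekly study hours is associated with a change of between 1.286 and 2.215 points in final exam score.

(1.286, 2.215)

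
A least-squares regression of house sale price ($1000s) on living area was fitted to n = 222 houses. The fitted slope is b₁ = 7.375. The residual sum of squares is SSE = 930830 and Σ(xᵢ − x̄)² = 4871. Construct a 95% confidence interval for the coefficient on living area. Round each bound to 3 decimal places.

(5.538, 9.212)

MSE = SSE/(n − 2) = 930830/220 = 4231.05.
SE(b₁) = √(MSE/Sₓₓ) = √(4231.05/4871) = 0.931998.
df = n − 2 = 220.
t* = t_{0.025, 220} = 1.970806.
Margin = t* × SE = 1.970806 × 0.931998 = 1.83679.
CI: 7.375 ± 1.83679 → (5.538, 9.212).
With 95% confidence, each one-unit increase in living area is associated with a change of between 5.538 and 9.212 $1000s in house sale price.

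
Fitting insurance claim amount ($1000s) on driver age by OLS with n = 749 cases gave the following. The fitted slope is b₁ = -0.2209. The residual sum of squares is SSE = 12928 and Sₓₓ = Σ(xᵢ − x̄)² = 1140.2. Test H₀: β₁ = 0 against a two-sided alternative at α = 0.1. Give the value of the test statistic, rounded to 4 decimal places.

t = -1.7930

MSE = SSE/(n − 2) = 12928/747 = 17.3066.
SE(b₁) = √(MSE/Sₓₓ) = √(17.3066/1140.2) = 0.123201.
t = -0.2209 / 0.123201 = -1.7930.
df = n − 2 = 747.
Two-sided p ≈ 0.0734, which is < 0.1, so reject H₀.
There is evidence that driver age is associated with insurance claim amount.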